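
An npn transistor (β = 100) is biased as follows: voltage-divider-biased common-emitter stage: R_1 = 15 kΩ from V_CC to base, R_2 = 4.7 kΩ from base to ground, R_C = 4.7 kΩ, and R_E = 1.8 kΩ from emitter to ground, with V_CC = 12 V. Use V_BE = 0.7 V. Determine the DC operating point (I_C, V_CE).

Thevenize the base divider: V_Th = V_CC·R_2/(R_1+R_2) = 12×4.7/19.7 = 2.86 V, R_Th = R_1‖R_2 = 3.58 kΩ.
Base-emitter loop: V_Th = I_B·R_Th + V_BE + (β+1)I_B·R_E, so I_B = (2.86 − 0.7) / (3.58 + 101×1.8) = 0.0117 mA.
I_C = β·I_B = 100×0.0117 = 1.17 mA, and I_E = (β+1)I_B = 1.18 mA.
V_CE = V_CC − I_C·R_C − I_E·R_E = 12 − 1.17×4.7 − 1.18×1.8 = 4.39 V.
V_CE = 4.39 V > 0.2 V confirms active-region operation.

I_C ≈ 1.2 mA, V_CE ≈ 4.4 V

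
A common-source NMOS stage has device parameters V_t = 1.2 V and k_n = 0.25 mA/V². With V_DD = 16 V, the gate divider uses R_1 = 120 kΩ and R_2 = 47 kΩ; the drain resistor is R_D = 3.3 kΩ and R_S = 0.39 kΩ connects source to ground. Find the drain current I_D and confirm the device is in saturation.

V_G = V_DD·R_2/(R_1+R_2) = 16×47/167 = 4.5 V.
Assume saturation: I_D = (k_n/2)(V_GS − V_t)² with V_GS = V_G − I_D·R_S = 4.5 − 0.39·I_D.
Substituting gives 0.019·I_D² − 1.32·I_D + 1.36 = 0, with roots I_D = 1.05 or 68.5 mA.
The root I_D = 68.5 mA gives V_GS = -22.2 V ≤ V_t, so take I_D = 1.05 mA.
Then V_GS = 4.09 V and V_DS = V_DD − I_D(R_D+R_S) = 16 − 1.05×3.69 = 12.1 V.
Saturation requires V_DS ≥ V_GS − V_t = 2.89 V; 12.1 ≥ 2.89 ✓.

I_D ≈ 1 mA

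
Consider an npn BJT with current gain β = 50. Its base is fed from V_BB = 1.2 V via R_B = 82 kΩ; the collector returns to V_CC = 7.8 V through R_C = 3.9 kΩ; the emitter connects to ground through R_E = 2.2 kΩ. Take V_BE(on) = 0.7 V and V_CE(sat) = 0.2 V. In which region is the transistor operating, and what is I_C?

active; I_C ≈ 0.13 mA

Assume active. Base-emitter loop: I_B = (V_BB − V_BE)/(R_B + (β+1)R_E) = (1.2 − 0.7)/(82 + 51×2.2) = 0.00257 mA.
I_C = β·I_B = 50×0.00257 = 0.129 mA.
V_CE = V_CC − I_C·R_C − I_E·R_E = 7.8 − 0.129×3.9 − 0.131×2.2 = 7.01 V > V_CE(sat), so the active-region assumption holds.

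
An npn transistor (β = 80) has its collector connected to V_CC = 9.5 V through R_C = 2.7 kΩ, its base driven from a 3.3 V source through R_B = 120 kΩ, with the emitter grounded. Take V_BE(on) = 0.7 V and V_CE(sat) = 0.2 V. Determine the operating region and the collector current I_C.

active; I_C ≈ 1.7 mA

Assume active. Base-emitter loop: I_B = (V_BB − V_BE)/R_B = (3.3 − 0.7)/120 = 0.0217 mA.
I_C = β·I_B = 80×0.0217 = 1.73 mA.
V_CE = V_CC − I_C·R_C = 9.5 − 1.73×2.7 = 4.82 V > V_CE(sat), so the active-region assumption holds.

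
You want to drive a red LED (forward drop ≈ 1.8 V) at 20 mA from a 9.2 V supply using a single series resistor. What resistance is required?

The resistor drops V_S − V_D = 9.2 − 1.8 = 7.4 V at 20 mA.
R = 7.4 V / 20 mA = 0.37 kΩ.

R ≈ 0.37 kΩ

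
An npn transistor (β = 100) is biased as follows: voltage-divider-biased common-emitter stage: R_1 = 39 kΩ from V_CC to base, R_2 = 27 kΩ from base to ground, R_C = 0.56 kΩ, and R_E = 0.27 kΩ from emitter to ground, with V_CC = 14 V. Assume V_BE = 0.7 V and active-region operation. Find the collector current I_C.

I_C ≈ 12 mA

Thevenize the base divider: V_Th = V_CC·R_2/(R_1+R_2) = 14×27/66 = 5.73 V, R_Th = R_1‖R_2 = 16 kΩ.
Base-emitter loop: V_Th = I_B·R_Th + V_BE + (β+1)I_B·R_E, so I_B = (5.73 − 0.7) / (16 + 101×0.27) = 0.116 mA.
I_C = β·I_B = 100×0.116 = 11.6 mA, and I_E = (β+1)I_B = 11.7 mA.
V_CE = V_CC − I_C·R_C − I_E·R_E = 14 − 11.6×0.56 − 11.7×0.27 = 4.32 V.
V_CE = 4.32 V > 0.2 V confirms active-region operation.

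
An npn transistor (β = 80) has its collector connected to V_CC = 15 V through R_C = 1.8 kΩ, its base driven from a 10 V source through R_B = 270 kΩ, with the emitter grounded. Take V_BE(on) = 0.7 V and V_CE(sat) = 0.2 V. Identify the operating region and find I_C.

active; I_C ≈ 2.8 mA

Assume active. Base-emitter loop: I_B = (V_BB − V_BE)/R_B = (10 − 0.7)/270 = 0.0344 mA.
I_C = β·I_B = 80×0.0344 = 2.76 mA.
V_CE = V_CC − I_C·R_C = 15 − 2.76×1.8 = 10 V > V_CE(sat), so the active-region assumption holds.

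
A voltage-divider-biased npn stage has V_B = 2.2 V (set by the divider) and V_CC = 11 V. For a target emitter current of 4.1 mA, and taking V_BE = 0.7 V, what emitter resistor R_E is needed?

R_E ≈ 0.37 kΩ

V_E = V_B − V_BE = 2.2 − 0.7 = 1.5 V.
R_E = V_E / I_E = 1.5 / 4.1 = 0.366 kΩ.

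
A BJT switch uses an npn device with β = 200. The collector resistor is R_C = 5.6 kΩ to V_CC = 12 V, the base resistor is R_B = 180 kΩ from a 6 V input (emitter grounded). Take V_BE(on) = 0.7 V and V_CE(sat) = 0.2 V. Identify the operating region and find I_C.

saturation; I_C ≈ 2.1 mA

Assume active: I_B = (6 − 0.7)/180 = 0.0294 mA, giving I_C = β·I_B = 5.89 mA.
But then V_CE = 12 − 5.89×5.6 = -21 V < V_CE(sat) = 0.2 V — impossible in the active region.
So the transistor is saturated. With V_CE = 0.2 V, I_C = (V_CC − 0.2)/R_C = 11.8/5.6 = 2.11 mA.
Check: β·I_B = 5.89 mA > I_C = 2.11 mA, confirming saturation.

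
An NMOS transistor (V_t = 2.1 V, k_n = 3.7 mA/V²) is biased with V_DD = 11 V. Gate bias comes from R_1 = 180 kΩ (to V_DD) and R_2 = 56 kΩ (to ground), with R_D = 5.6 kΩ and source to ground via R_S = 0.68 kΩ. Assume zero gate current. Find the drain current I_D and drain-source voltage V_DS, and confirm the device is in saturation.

V_G = V_DD·R_2/(R_1+R_2) = 11×56/236 = 2.61 V.
Assume saturation: I_D = (k_n/2)(V_GS − V_t)² with V_GS = V_G − I_D·R_S = 2.61 − 0.68·I_D.
Substituting gives 0.855·I_D² − 2.28·I_D + 0.482 = 0, with roots I_D = 0.231 or 2.44 mA.
The root I_D = 2.44 mA gives V_GS = 0.952 V ≤ V_t, so take I_D = 0.231 mA.
Then V_GS = 2.45 V and V_DS = V_DD − I_D(R_D+R_S) = 11 − 0.231×6.28 = 9.55 V.
Saturation requires V_DS ≥ V_GS − V_t = 0.353 V; 9.55 ≥ 0.353 ✓.

I_D ≈ 0.23 mA, V_DS ≈ 9.6 V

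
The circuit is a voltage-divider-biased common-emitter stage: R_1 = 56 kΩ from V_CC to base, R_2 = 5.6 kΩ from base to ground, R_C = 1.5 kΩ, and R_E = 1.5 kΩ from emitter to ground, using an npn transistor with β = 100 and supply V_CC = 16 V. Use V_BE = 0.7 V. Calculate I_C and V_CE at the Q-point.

Thevenize the base divider: V_Th = V_CC·R_2/(R_1+R_2) = 16×5.6/61.6 = 1.45 V, R_Th = R_1‖R_2 = 5.09 kΩ.
Base-emitter loop: V_Th = I_B·R_Th + V_BE + (β+1)I_B·R_E, so I_B = (1.45 − 0.7) / (5.09 + 101×1.5) = 0.00482 mA.
I_C = β·I_B = 100×0.00482 = 0.482 mA, and I_E = (β+1)I_B = 0.487 mA.
V_CE = V_CC − I_C·R_C − I_E·R_E = 16 − 0.482×1.5 − 0.487×1.5 = 14.5 V.
V_CE = 14.5 V > 0.2 V confirms active-region operation.

I_C ≈ 0.48 mA, V_CE ≈ 15 V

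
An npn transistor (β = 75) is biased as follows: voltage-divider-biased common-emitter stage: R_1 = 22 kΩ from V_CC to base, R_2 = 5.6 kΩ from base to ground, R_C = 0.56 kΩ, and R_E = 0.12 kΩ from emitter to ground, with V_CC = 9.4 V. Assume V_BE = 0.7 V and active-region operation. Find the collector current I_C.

Thevenize the base divider: V_Th = V_CC·R_2/(R_1+R_2) = 9.4×5.6/27.6 = 1.91 V, R_Th = R_1‖R_2 = 4.46 kΩ.
Base-emitter loop: V_Th = I_B·R_Th + V_BE + (β+1)I_B·R_E, so I_B = (1.91 − 0.7) / (4.46 + 76×0.12) = 0.0889 mA.
I_C = β·I_B = 75×0.0889 = 6.67 mA, and I_E = (β+1)I_B = 6.75 mA.
V_CE = V_CC − I_C·R_C − I_E·R_E = 9.4 − 6.67×0.56 − 6.75×0.12 = 4.86 V.
V_CE = 4.86 V > 0.2 V confirms active-region operation.

I_C ≈ 6.7 mA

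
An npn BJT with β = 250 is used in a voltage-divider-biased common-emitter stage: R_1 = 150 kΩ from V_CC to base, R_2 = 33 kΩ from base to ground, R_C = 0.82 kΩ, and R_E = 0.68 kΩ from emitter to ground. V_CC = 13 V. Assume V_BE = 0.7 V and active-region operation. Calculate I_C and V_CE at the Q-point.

I_C ≈ 2.1 mA, V_CE ≈ 9.9 V

Thevenize the base divider: V_Th = V_CC·R_2/(R_1+R_2) = 13×33/183 = 2.34 V, R_Th = R_1‖R_2 = 27 kΩ.
Base-emitter loop: V_Th = I_B·R_Th + V_BE + (β+1)I_B·R_E, so I_B = (2.34 − 0.7) / (27 + 251×0.68) = 0.00832 mA.
I_C = β·I_B = 250×0.00832 = 2.08 mA, and I_E = (β+1)I_B = 2.09 mA.
V_CE = V_CC − I_C·R_C − I_E·R_E = 13 − 2.08×0.82 − 2.09×0.68 = 9.88 V.
V_CE = 9.88 V > 0.2 V confirms active-region operation.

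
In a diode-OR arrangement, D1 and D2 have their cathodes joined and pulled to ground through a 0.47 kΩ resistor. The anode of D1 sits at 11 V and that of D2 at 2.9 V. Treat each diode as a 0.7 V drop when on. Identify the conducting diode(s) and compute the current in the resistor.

Only D1 conducts; I_R ≈ 22 mA

Assume both conduct. Then node N would need to be at both 11−0.7 = 10.3 V and 2.9−0.7 = 2.2 V, which is impossible.
Assume only D1 conducts: V_N = 11 − 0.7 = 10.3 V, so I_R = 10.3/0.47 = 21.9 mA.
Check D2: its anode-to-cathode voltage is 2.9 − 10.3 = -7.4 V < 0.7 V, so it is off. The assumption is consistent.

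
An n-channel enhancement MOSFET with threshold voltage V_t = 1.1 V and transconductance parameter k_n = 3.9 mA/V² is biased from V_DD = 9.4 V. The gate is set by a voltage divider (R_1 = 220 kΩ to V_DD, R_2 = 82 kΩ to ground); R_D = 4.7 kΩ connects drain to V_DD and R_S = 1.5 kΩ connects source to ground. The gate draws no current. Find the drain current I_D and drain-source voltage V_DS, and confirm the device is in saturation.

I_D ≈ 0.6 mA, V_DS ≈ 5.7 V

V_G = V_DD·R_2/(R_1+R_2) = 9.4×82/302 = 2.55 V.
Assume saturation: I_D = (k_n/2)(V_GS − V_t)² with V_GS = V_G − I_D·R_S = 2.55 − 1.5·I_D.
Substituting gives 4.39·I_D² − 9.5·I_D + 4.11 = 0, with roots I_D = 0.599 or 1.57 mA.
The root I_D = 1.57 mA gives V_GS = 0.204 V ≤ V_t, so take I_D = 0.599 mA.
Then V_GS = 1.65 V and V_DS = V_DD − I_D(R_D+R_S) = 9.4 − 0.599×6.2 = 5.69 V.
Saturation requires V_DS ≥ V_GS − V_t = 0.554 V; 5.69 ≥ 0.554 ✓.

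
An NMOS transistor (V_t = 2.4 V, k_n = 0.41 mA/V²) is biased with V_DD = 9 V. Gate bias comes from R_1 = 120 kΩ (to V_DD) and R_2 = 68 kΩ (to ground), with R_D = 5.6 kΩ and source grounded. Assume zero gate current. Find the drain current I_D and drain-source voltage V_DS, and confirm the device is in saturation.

V_G = V_DD·R_2/(R_1+R_2) = 9×68/188 = 3.26 V. With the source grounded, V_GS = V_G = 3.26 V.
Assume saturation: I_D = (k_n/2)(V_GS − V_t)² = (0.41/2)×(3.26 − 2.4)² = 0.205×0.855² = 0.15 mA.
V_DS = V_DD − I_D·R_D = 9 − 0.15×5.6 = 8.16 V.
Saturation requires V_DS ≥ V_GS − V_t = 0.855 V; 8.16 ≥ 0.855 ✓.

I_D ≈ 0.15 mA, V_DS ≈ 8.2 V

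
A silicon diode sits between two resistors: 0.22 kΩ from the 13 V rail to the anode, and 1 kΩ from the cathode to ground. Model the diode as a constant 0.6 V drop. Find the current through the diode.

The two resistors are in series with the diode, so KVL gives 13 = I·0.22 + 0.6 + I·1.
I = (13 − 0.6) / (0.22 + 1) kΩ = 12.4 / 1.22 = 10.2 mA.

I ≈ 10 mA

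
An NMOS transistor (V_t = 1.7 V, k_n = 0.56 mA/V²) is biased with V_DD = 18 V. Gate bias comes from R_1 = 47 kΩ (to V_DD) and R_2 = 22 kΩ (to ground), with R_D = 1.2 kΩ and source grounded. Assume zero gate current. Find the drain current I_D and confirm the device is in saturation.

I_D ≈ 4.6 mA

V_G = V_DD·R_2/(R_1+R_2) = 18×22/69 = 5.74 V. With the source grounded, V_GS = V_G = 5.74 V.
Assume saturation: I_D = (k_n/2)(V_GS − V_t)² = (0.56/2)×(5.74 − 1.7)² = 0.28×4.04² = 4.57 mA.
V_DS = V_DD − I_D·R_D = 18 − 4.57×1.2 = 12.5 V.
Saturation requires V_DS ≥ V_GS − V_t = 4.04 V; 12.5 ≥ 4.04 ✓.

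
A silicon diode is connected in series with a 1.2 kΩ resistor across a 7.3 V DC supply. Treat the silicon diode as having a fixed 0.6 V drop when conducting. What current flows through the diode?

KVL around the loop: 7.3 = V_D + I·R = 0.6 + I × 1.2 kΩ.
So I = (7.3 − 0.6) / 1.2 kΩ = 6.7 / 1.2 = 5.58 mA.

I ≈ 5.6 mA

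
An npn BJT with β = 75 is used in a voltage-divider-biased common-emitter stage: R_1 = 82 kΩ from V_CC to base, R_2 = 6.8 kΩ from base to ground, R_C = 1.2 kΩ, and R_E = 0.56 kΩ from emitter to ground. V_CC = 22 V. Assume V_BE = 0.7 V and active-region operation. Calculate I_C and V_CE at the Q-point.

I_C ≈ 1.5 mA, V_CE ≈ 19 V

Thevenize the base divider: V_Th = V_CC·R_2/(R_1+R_2) = 22×6.8/88.8 = 1.68 V, R_Th = R_1‖R_2 = 6.28 kΩ.
Base-emitter loop: V_Th = I_B·R_Th + V_BE + (β+1)I_B·R_E, so I_B = (1.68 − 0.7) / (6.28 + 76×0.56) = 0.0202 mA.
I_C = β·I_B = 75×0.0202 = 1.51 mA, and I_E = (β+1)I_B = 1.53 mA.
V_CE = V_CC − I_C·R_C − I_E·R_E = 22 − 1.51×1.2 − 1.53×0.56 = 19.3 V.
V_CE = 19.3 V > 0.2 V confirms active-region operation.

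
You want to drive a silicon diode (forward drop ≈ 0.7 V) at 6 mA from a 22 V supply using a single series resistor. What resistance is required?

R ≈ 3.6 kΩ

The resistor drops V_S − V_D = 22 − 0.7 = 21.3 V at 6 mA.
R = 21.3 V / 6 mA = 3.55 kΩ.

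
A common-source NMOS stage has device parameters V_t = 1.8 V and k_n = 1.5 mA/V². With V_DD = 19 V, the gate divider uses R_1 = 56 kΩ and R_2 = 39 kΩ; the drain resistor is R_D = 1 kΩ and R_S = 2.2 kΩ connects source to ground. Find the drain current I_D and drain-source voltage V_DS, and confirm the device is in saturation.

V_G = V_DD·R_2/(R_1+R_2) = 19×39/95 = 7.8 V.
Assume saturation: I_D = (k_n/2)(V_GS − V_t)² with V_GS = V_G − I_D·R_S = 7.8 − 2.2·I_D.
Substituting gives 3.63·I_D² − 20.8·I_D + 27 = 0, with roots I_D = 1.99 or 3.74 mA.
The root I_D = 3.74 mA gives V_GS = -0.434 V ≤ V_t, so take I_D = 1.99 mA.
Then V_GS = 3.43 V and V_DS = V_DD − I_D(R_D+R_S) = 19 − 1.99×3.2 = 12.6 V.
Saturation requires V_DS ≥ V_GS − V_t = 1.63 V; 12.6 ≥ 1.63 ✓.

I_D ≈ 2 mA, V_DS ≈ 13 V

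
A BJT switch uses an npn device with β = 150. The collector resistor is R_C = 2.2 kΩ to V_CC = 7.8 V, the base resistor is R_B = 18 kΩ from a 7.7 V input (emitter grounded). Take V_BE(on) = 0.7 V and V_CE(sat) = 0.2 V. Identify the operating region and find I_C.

saturation; I_C ≈ 3.5 mA

Assume active: I_B = (7.7 − 0.7)/18 = 0.389 mA, giving I_C = β·I_B = 58.3 mA.
But then V_CE = 7.8 − 58.3×2.2 = -121 V < V_CE(sat) = 0.2 V — impossible in the active region.
So the transistor is saturated. With V_CE = 0.2 V, I_C = (V_CC − 0.2)/R_C = 7.6/2.2 = 3.45 mA.
Check: β·I_B = 58.3 mA > I_C = 3.45 mA, confirming saturation.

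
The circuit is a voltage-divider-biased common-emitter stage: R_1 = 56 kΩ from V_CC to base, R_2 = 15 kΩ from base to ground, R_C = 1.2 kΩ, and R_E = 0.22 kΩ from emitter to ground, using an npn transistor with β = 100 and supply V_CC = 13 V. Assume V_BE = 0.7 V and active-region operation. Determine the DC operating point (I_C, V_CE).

Thevenize the base divider: V_Th = V_CC·R_2/(R_1+R_2) = 13×15/71 = 2.75 V, R_Th = R_1‖R_2 = 11.8 kΩ.
Base-emitter loop: V_Th = I_B·R_Th + V_BE + (β+1)I_B·R_E, so I_B = (2.75 − 0.7) / (11.8 + 101×0.22) = 0.0601 mA.
I_C = β·I_B = 100×0.0601 = 6.01 mA, and I_E = (β+1)I_B = 6.07 mA.
V_CE = V_CC − I_C·R_C − I_E·R_E = 13 − 6.01×1.2 − 6.07×0.22 = 4.45 V.
V_CE = 4.45 V > 0.2 V confirms active-region operation.

I_C ≈ 6 mA, V_CE ≈ 4.5 V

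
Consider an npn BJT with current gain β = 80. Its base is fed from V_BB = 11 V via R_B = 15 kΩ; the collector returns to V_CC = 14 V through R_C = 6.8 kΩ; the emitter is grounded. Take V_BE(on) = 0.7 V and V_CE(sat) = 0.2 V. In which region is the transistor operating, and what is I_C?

Assume active: I_B = (11 − 0.7)/15 = 0.687 mA, giving I_C = β·I_B = 54.9 mA.
But then V_CE = 14 − 54.9×6.8 = -360 V < V_CE(sat) = 0.2 V — impossible in the active region.
So the transistor is saturated. With V_CE = 0.2 V, I_C = (V_CC − 0.2)/R_C = 13.8/6.8 = 2.03 mA.
Check: β·I_B = 54.9 mA > I_C = 2.03 mA, confirming saturation.

saturation; I_C ≈ 2 mA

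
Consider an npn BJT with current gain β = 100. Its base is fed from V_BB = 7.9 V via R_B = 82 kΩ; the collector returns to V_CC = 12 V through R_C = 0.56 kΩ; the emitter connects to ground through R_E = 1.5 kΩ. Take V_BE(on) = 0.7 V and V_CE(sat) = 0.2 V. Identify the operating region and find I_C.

Assume active. Base-emitter loop: I_B = (V_BB − V_BE)/(R_B + (β+1)R_E) = (7.9 − 0.7)/(82 + 101×1.5) = 0.0308 mA.
I_C = β·I_B = 100×0.0308 = 3.08 mA.
V_CE = V_CC − I_C·R_C − I_E·R_E = 12 − 3.08×0.56 − 3.11×1.5 = 5.6 V > V_CE(sat), so the active-region assumption holds.

active; I_C ≈ 3.1 mA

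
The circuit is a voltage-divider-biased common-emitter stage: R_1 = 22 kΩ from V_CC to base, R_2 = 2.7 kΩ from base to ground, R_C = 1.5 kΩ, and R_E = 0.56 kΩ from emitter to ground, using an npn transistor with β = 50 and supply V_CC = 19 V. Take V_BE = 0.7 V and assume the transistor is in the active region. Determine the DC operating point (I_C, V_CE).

I_C ≈ 2.2 mA, V_CE ≈ 14 V

Thevenize the base divider: V_Th = V_CC·R_2/(R_1+R_2) = 19×2.7/24.7 = 2.08 V, R_Th = R_1‖R_2 = 2.4 kΩ.
Base-emitter loop: V_Th = I_B·R_Th + V_BE + (β+1)I_B·R_E, so I_B = (2.08 − 0.7) / (2.4 + 51×0.56) = 0.0445 mA.
I_C = β·I_B = 50×0.0445 = 2.22 mA, and I_E = (β+1)I_B = 2.27 mA.
V_CE = V_CC − I_C·R_C − I_E·R_E = 19 − 2.22×1.5 − 2.27×0.56 = 14.4 V.
V_CE = 14.4 V > 0.2 V confirms active-region operation.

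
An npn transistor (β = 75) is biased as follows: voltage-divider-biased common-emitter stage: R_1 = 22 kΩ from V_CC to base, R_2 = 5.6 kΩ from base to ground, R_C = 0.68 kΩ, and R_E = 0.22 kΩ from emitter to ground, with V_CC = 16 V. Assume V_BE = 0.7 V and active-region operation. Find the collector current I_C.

I_C ≈ 9 mA

Thevenize the base divider: V_Th = V_CC·R_2/(R_1+R_2) = 16×5.6/27.6 = 3.25 V, R_Th = R_1‖R_2 = 4.46 kΩ.
Base-emitter loop: V_Th = I_B·R_Th + V_BE + (β+1)I_B·R_E, so I_B = (3.25 − 0.7) / (4.46 + 76×0.22) = 0.12 mA.
I_C = β·I_B = 75×0.12 = 9.02 mA, and I_E = (β+1)I_B = 9.14 mA.
V_CE = V_CC − I_C·R_C − I_E·R_E = 16 − 9.02×0.68 − 9.14×0.22 = 7.86 V.
V_CE = 7.86 V > 0.2 V confirms active-region operation.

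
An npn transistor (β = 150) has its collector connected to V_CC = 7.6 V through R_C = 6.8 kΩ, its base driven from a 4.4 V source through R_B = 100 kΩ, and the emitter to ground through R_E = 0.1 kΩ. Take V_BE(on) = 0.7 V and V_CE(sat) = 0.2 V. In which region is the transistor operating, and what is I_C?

saturation; I_C ≈ 1.1 mA

Assume active: I_B = (4.4 − 0.7)/(100 + 151×0.1) = 0.0321 mA, I_C = β·I_B = 4.82 mA.
Then V_CE = 7.6 − 4.82×6.8 − 4.85×0.1 = -25.7 V < 0.2 V — the active assumption fails.
Re-solve with V_CE = 0.2 V. KCL at the emitter: V_E/R_E = (V_BB−0.7−V_E)/R_B + (V_CC−0.2−V_E)/R_C, giving V_E = 0.111 V.
I_C = (V_CC − 0.2 − V_E)/R_C = (7.4 − 0.111)/6.8 = 1.07 mA.
Check: I_B = (3.7 − 0.111)/100 = 0.0359 mA, and β·I_B = 5.38 mA > I_C, confirming saturation.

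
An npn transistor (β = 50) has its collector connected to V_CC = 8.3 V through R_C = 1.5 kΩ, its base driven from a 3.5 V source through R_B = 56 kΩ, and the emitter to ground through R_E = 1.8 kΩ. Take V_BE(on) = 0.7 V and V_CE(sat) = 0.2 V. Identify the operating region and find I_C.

active; I_C ≈ 0.95 mA

Assume active. Base-emitter loop: I_B = (V_BB − V_BE)/(R_B + (β+1)R_E) = (3.5 − 0.7)/(56 + 51×1.8) = 0.0189 mA.
I_C = β·I_B = 50×0.0189 = 0.947 mA.
V_CE = V_CC − I_C·R_C − I_E·R_E = 8.3 − 0.947×1.5 − 0.966×1.8 = 5.14 V > V_CE(sat), so the active-region assumption holds.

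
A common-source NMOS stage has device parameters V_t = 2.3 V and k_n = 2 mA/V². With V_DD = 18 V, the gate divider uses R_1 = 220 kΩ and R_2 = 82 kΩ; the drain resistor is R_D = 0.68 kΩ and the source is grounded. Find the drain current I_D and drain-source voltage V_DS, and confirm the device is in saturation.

I_D ≈ 6.7 mA, V_DS ≈ 13 V

V_G = V_DD·R_2/(R_1+R_2) = 18×82/302 = 4.89 V. With the source grounded, V_GS = V_G = 4.89 V.
Assume saturation: I_D = (k_n/2)(V_GS − V_t)² = (2/2)×(4.89 − 2.3)² = 1×2.59² = 6.69 mA.
V_DS = V_DD − I_D·R_D = 18 − 6.69×0.68 = 13.4 V.
Saturation requires V_DS ≥ V_GS − V_t = 2.59 V; 13.4 ≥ 2.59 ✓.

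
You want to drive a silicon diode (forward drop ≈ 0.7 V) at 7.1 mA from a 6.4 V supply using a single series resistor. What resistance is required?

The resistor drops V_S − V_D = 6.4 − 0.7 = 5.7 V at 7.1 mA.
R = 5.7 V / 7.1 mA = 0.803 kΩ.

R ≈ 0.8 kΩ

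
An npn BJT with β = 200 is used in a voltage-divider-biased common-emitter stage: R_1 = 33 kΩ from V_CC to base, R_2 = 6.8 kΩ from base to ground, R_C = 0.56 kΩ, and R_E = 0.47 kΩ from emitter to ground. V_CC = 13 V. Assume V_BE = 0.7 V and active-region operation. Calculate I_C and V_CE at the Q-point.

I_C ≈ 3 mA, V_CE ≈ 9.9 V

Thevenize the base divider: V_Th = V_CC·R_2/(R_1+R_2) = 13×6.8/39.8 = 2.22 V, R_Th = R_1‖R_2 = 5.64 kΩ.
Base-emitter loop: V_Th = I_B·R_Th + V_BE + (β+1)I_B·R_E, so I_B = (2.22 − 0.7) / (5.64 + 201×0.47) = 0.0152 mA.
I_C = β·I_B = 200×0.0152 = 3.04 mA, and I_E = (β+1)I_B = 3.05 mA.
V_CE = V_CC − I_C·R_C − I_E·R_E = 13 − 3.04×0.56 − 3.05×0.47 = 9.86 V.
V_CE = 9.86 V > 0.2 V confirms active-region operation.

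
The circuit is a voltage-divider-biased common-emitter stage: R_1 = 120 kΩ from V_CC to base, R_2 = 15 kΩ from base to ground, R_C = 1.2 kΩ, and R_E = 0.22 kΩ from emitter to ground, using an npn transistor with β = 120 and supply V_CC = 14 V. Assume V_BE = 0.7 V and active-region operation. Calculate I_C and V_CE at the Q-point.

Thevenize the base divider: V_Th = V_CC·R_2/(R_1+R_2) = 14×15/135 = 1.56 V, R_Th = R_1‖R_2 = 13.3 kΩ.
Base-emitter loop: V_Th = I_B·R_Th + V_BE + (β+1)I_B·R_E, so I_B = (1.56 − 0.7) / (13.3 + 121×0.22) = 0.0214 mA.
I_C = β·I_B = 120×0.0214 = 2.57 mA, and I_E = (β+1)I_B = 2.59 mA.
V_CE = V_CC − I_C·R_C − I_E·R_E = 14 − 2.57×1.2 − 2.59×0.22 = 10.3 V.
V_CE = 10.3 V > 0.2 V confirms active-region operation.

I_C ≈ 2.6 mA, V_CE ≈ 10 V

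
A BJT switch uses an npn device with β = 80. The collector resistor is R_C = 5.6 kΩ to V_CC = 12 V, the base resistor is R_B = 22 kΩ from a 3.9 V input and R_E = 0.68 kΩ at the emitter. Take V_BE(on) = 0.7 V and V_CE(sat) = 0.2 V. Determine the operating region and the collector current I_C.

saturation; I_C ≈ 1.9 mA

Assume active: I_B = (3.9 − 0.7)/(22 + 81×0.68) = 0.0415 mA, I_C = β·I_B = 3.32 mA.
Then V_CE = 12 − 3.32×5.6 − 3.36×0.68 = -8.89 V < 0.2 V — the active assumption fails.
Re-solve with V_CE = 0.2 V. KCL at the emitter: V_E/R_E = (V_BB−0.7−V_E)/R_B + (V_CC−0.2−V_E)/R_C, giving V_E = 1.33 V.
I_C = (V_CC − 0.2 − V_E)/R_C = (11.8 − 1.33)/5.6 = 1.87 mA.
Check: I_B = (3.2 − 1.33)/22 = 0.085 mA, and β·I_B = 6.8 mA > I_C, confirming saturation.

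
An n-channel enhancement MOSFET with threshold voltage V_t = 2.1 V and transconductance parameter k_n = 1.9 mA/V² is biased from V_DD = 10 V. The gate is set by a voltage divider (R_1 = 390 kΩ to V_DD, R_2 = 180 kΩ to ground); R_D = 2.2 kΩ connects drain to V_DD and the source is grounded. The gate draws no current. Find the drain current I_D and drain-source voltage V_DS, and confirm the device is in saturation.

V_G = V_DD·R_2/(R_1+R_2) = 10×180/570 = 3.16 V. With the source grounded, V_GS = V_G = 3.16 V.
Assume saturation: I_D = (k_n/2)(V_GS − V_t)² = (1.9/2)×(3.16 − 2.1)² = 0.95×1.06² = 1.06 mA.
V_DS = V_DD − I_D·R_D = 10 − 1.06×2.2 = 7.66 V.
Saturation requires V_DS ≥ V_GS − V_t = 1.06 V; 7.66 ≥ 1.06 ✓.

I_D ≈ 1.1 mA, V_DS ≈ 7.7 V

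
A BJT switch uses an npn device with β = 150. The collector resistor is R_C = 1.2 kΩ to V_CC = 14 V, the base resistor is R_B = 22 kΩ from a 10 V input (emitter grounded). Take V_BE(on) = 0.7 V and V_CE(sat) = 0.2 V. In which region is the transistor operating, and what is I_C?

Assume active: I_B = (10 − 0.7)/22 = 0.423 mA, giving I_C = β·I_B = 63.4 mA.
But then V_CE = 14 − 63.4×1.2 = -62.1 V < V_CE(sat) = 0.2 V — impossible in the active region.
So the transistor is saturated. With V_CE = 0.2 V, I_C = (V_CC − 0.2)/R_C = 13.8/1.2 = 11.5 mA.
Check: β·I_B = 63.4 mA > I_C = 11.5 mA, confirming saturation.

saturation; I_C ≈ 12 mA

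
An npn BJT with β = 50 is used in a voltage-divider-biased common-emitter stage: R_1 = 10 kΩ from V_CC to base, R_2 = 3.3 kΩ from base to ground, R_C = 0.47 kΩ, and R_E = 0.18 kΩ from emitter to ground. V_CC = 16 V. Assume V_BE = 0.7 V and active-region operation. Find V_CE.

V_CE ≈ 6.8 V

Thevenize the base divider: V_Th = V_CC·R_2/(R_1+R_2) = 16×3.3/13.3 = 3.97 V, R_Th = R_1‖R_2 = 2.48 kΩ.
Base-emitter loop: V_Th = I_B·R_Th + V_BE + (β+1)I_B·R_E, so I_B = (3.97 − 0.7) / (2.48 + 51×0.18) = 0.28 mA.
I_C = β·I_B = 50×0.28 = 14 mA, and I_E = (β+1)I_B = 14.3 mA.
V_CE = V_CC − I_C·R_C − I_E·R_E = 16 − 14×0.47 − 14.3×0.18 = 6.84 V.
V_CE = 6.84 V > 0.2 V confirms active-region operation.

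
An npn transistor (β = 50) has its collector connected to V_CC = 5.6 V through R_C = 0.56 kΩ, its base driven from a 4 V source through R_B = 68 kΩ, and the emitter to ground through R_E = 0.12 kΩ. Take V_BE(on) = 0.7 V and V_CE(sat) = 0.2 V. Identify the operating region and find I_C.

Assume active. Base-emitter loop: I_B = (V_BB − V_BE)/(R_B + (β+1)R_E) = (4 − 0.7)/(68 + 51×0.12) = 0.0445 mA.
I_C = β·I_B = 50×0.0445 = 2.23 mA.
V_CE = V_CC − I_C·R_C − I_E·R_E = 5.6 − 2.23×0.56 − 2.27×0.12 = 4.08 V > V_CE(sat), so the active-region assumption holds.

active; I_C ≈ 2.2 mA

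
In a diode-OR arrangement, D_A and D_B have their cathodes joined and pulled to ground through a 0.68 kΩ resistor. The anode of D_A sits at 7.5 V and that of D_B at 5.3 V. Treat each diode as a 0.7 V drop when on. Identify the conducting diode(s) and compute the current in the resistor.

Assume both conduct. Then node N would need to be at both 7.5−0.7 = 6.8 V and 5.3−0.7 = 4.6 V, which is impossible.
Assume only D_A conducts: V_N = 7.5 − 0.7 = 6.8 V, so I_R = 6.8/0.68 = 10 mA.
Check D_B: its anode-to-cathode voltage is 5.3 − 6.8 = -1.5 V < 0.7 V, so it is off. The assumption is consistent.

Only D_A conducts; I_R ≈ 10 mA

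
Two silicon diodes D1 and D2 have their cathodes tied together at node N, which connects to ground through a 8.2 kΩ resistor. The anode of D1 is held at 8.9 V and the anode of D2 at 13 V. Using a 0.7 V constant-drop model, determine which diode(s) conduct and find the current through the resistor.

Only D2 conducts; I_R ≈ 1.5 mA

Assume both conduct. Then node N would need to be at both 8.9−0.7 = 8.2 V and 13−0.7 = 12.3 V, which is impossible.
Assume only D2 conducts: V_N = 13 − 0.7 = 12.3 V, so I_R = 12.3/8.2 = 1.5 mA.
Check D1: its anode-to-cathode voltage is 8.9 − 12.3 = -3.4 V < 0.7 V, so it is off. The assumption is consistent.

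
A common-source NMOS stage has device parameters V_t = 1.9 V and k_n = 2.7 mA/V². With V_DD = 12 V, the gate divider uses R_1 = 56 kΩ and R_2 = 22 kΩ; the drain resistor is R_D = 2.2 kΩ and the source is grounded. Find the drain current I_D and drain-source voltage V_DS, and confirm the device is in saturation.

V_G = V_DD·R_2/(R_1+R_2) = 12×22/78 = 3.38 V. With the source grounded, V_GS = V_G = 3.38 V.
Assume saturation: I_D = (k_n/2)(V_GS − V_t)² = (2.7/2)×(3.38 − 1.9)² = 1.35×1.48² = 2.98 mA.
V_DS = V_DD − I_D·R_D = 12 − 2.98×2.2 = 5.45 V.
Saturation requires V_DS ≥ V_GS − V_t = 1.48 V; 5.45 ≥ 1.48 ✓.

I_D ≈ 3 mA, V_DS ≈ 5.5 V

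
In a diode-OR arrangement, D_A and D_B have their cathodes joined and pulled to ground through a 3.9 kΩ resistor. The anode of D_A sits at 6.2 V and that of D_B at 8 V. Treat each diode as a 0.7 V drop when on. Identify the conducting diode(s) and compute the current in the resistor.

Only D_B conducts; I_R ≈ 1.9 mA

Assume both conduct. Then node N would need to be at both 6.2−0.7 = 5.5 V and 8−0.7 = 7.3 V, which is impossible.
Assume only D_B conducts: V_N = 8 − 0.7 = 7.3 V, so I_R = 7.3/3.9 = 1.87 mA.
Check D_A: its anode-to-cathode voltage is 6.2 − 7.3 = -1.1 V < 0.7 V, so it is off. The assumption is consistent.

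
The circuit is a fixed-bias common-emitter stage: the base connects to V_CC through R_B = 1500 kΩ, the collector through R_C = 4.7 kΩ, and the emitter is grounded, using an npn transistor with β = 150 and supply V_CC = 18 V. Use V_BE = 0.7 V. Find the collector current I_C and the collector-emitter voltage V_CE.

Base loop: V_CC = I_B·R_B + V_BE, so I_B = (18 − 0.7)/1500 kΩ = 0.0115 mA.
In the active region I_C = β·I_B = 150 × 0.0115 = 1.73 mA.
Collector loop: V_CE = V_CC − I_C·R_C = 18 − 1.73×4.7 = 9.87 V.
Since V_CE = 9.87 V > V_CE(sat) ≈ 0.2 V, the transistor is in the active region as assumed.

I_C ≈ 1.7 mA, V_CE ≈ 9.9 V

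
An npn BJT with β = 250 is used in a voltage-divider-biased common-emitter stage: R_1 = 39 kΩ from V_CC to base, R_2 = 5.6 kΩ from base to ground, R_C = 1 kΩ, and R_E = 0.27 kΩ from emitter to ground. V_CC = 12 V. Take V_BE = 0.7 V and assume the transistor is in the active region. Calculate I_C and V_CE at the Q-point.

I_C ≈ 2.8 mA, V_CE ≈ 8.5 V

Thevenize the base divider: V_Th = V_CC·R_2/(R_1+R_2) = 12×5.6/44.6 = 1.51 V, R_Th = R_1‖R_2 = 4.9 kΩ.
Base-emitter loop: V_Th = I_B·R_Th + V_BE + (β+1)I_B·R_E, so I_B = (1.51 − 0.7) / (4.9 + 251×0.27) = 0.0111 mA.
I_C = β·I_B = 250×0.0111 = 2.78 mA, and I_E = (β+1)I_B = 2.79 mA.
V_CE = V_CC − I_C·R_C − I_E·R_E = 12 − 2.78×1 − 2.79×0.27 = 8.47 V.
V_CE = 8.47 V > 0.2 V confirms active-region operation.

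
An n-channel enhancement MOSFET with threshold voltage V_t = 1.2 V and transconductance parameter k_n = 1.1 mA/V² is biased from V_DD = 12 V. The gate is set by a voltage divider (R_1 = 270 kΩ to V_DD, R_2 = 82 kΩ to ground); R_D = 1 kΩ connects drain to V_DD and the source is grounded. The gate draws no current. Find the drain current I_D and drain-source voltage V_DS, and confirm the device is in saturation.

V_G = V_DD·R_2/(R_1+R_2) = 12×82/352 = 2.8 V. With the source grounded, V_GS = V_G = 2.8 V.
Assume saturation: I_D = (k_n/2)(V_GS − V_t)² = (1.1/2)×(2.8 − 1.2)² = 0.55×1.6² = 1.4 mA.
V_DS = V_DD − I_D·R_D = 12 − 1.4×1 = 10.6 V.
Saturation requires V_DS ≥ V_GS − V_t = 1.6 V; 10.6 ≥ 1.6 ✓.

I_D ≈ 1.4 mA, V_DS ≈ 11 V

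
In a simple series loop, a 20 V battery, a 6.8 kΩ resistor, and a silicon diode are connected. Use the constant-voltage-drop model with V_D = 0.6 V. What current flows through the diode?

I ≈ 2.9 mA

KVL around the loop: 20 = V_D + I·R = 0.6 + I × 6.8 kΩ.
So I = (20 − 0.6) / 6.8 kΩ = 19.4 / 6.8 = 2.85 mA.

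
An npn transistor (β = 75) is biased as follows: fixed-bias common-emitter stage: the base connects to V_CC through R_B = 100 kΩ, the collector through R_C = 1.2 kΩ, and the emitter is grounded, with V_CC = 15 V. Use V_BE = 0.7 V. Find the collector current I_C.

Base loop: V_CC = I_B·R_B + V_BE, so I_B = (15 − 0.7)/100 kΩ = 0.143 mA.
In the active region I_C = β·I_B = 75 × 0.143 = 10.7 mA.
Collector loop: V_CE = V_CC − I_C·R_C = 15 − 10.7×1.2 = 2.13 V.
Since V_CE = 2.13 V > V_CE(sat) ≈ 0.2 V, the transistor is in the active region as assumed.

I_C ≈ 11 mA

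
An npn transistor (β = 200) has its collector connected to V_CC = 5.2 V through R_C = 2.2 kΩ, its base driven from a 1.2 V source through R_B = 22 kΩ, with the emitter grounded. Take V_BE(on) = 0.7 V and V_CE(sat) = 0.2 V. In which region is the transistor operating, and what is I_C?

Assume active: I_B = (1.2 − 0.7)/22 = 0.0227 mA, giving I_C = β·I_B = 4.55 mA.
But then V_CE = 5.2 − 4.55×2.2 = -4.8 V < V_CE(sat) = 0.2 V — impossible in the active region.
So the transistor is saturated. With V_CE = 0.2 V, I_C = (V_CC − 0.2)/R_C = 5/2.2 = 2.27 mA.
Check: β·I_B = 4.55 mA > I_C = 2.27 mA, confirming saturation.

saturation; I_C ≈ 2.3 mA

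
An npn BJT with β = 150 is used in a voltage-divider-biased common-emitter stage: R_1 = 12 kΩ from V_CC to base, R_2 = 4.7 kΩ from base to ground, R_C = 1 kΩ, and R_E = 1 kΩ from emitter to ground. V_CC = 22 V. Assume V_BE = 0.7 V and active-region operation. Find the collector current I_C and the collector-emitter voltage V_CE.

I_C ≈ 5.3 mA, V_CE ≈ 11 V

Thevenize the base divider: V_Th = V_CC·R_2/(R_1+R_2) = 22×4.7/16.7 = 6.19 V, R_Th = R_1‖R_2 = 3.38 kΩ.
Base-emitter loop: V_Th = I_B·R_Th + V_BE + (β+1)I_B·R_E, so I_B = (6.19 − 0.7) / (3.38 + 151×1) = 0.0356 mA.
I_C = β·I_B = 150×0.0356 = 5.34 mA, and I_E = (β+1)I_B = 5.37 mA.
V_CE = V_CC − I_C·R_C − I_E·R_E = 22 − 5.34×1 − 5.37×1 = 11.3 V.
V_CE = 11.3 V > 0.2 V confirms active-region operation.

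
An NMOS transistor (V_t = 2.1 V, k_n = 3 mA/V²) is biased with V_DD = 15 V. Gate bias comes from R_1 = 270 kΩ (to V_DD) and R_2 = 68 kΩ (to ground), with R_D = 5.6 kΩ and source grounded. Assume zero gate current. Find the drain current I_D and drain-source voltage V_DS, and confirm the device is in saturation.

I_D ≈ 1.3 mA, V_DS ≈ 7.9 V

V_G = V_DD·R_2/(R_1+R_2) = 15×68/338 = 3.02 V. With the source grounded, V_GS = V_G = 3.02 V.
Assume saturation: I_D = (k_n/2)(V_GS − V_t)² = (3/2)×(3.02 − 2.1)² = 1.5×0.918² = 1.26 mA.
V_DS = V_DD − I_D·R_D = 15 − 1.26×5.6 = 7.92 V.
Saturation requires V_DS ≥ V_GS − V_t = 0.918 V; 7.92 ≥ 0.918 ✓.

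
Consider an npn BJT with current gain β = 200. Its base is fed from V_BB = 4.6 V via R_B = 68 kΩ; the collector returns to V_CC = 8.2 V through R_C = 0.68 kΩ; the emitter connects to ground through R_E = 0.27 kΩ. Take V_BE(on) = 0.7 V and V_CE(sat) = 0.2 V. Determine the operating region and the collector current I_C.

active; I_C ≈ 6.4 mA

Assume active. Base-emitter loop: I_B = (V_BB − V_BE)/(R_B + (β+1)R_E) = (4.6 − 0.7)/(68 + 201×0.27) = 0.0319 mA.
I_C = β·I_B = 200×0.0319 = 6.38 mA.
V_CE = V_CC − I_C·R_C − I_E·R_E = 8.2 − 6.38×0.68 − 6.41×0.27 = 2.13 V > V_CE(sat), so the active-region assumption holds.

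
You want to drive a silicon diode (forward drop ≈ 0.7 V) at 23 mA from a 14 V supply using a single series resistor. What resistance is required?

The resistor drops V_S − V_D = 14 − 0.7 = 13.3 V at 23 mA.
R = 13.3 V / 23 mA = 0.578 kΩ.

R ≈ 0.58 kΩ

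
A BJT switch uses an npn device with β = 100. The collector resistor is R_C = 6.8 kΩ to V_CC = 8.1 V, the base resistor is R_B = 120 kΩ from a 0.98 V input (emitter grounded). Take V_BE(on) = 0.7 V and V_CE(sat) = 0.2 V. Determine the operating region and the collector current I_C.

Assume active. Base-emitter loop: I_B = (V_BB − V_BE)/R_B = (0.98 − 0.7)/120 = 0.00233 mA.
I_C = β·I_B = 100×0.00233 = 0.233 mA.
V_CE = V_CC − I_C·R_C = 8.1 − 0.233×6.8 = 6.51 V > V_CE(sat), so the active-region assumption holds.

active; I_C ≈ 0.23 mA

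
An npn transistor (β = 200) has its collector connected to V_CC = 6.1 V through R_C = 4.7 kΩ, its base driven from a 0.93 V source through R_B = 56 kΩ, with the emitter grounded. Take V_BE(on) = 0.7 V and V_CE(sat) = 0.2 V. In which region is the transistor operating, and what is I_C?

Assume active. Base-emitter loop: I_B = (V_BB − V_BE)/R_B = (0.93 − 0.7)/56 = 0.00411 mA.
I_C = β·I_B = 200×0.00411 = 0.821 mA.
V_CE = V_CC − I_C·R_C = 6.1 − 0.821×4.7 = 2.24 V > V_CE(sat), so the active-region assumption holds.

active; I_C ≈ 0.82 mA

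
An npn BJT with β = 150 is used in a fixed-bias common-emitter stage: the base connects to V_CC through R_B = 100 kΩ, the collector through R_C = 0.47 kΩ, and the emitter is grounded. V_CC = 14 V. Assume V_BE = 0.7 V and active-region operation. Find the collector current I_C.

Base loop: V_CC = I_B·R_B + V_BE, so I_B = (14 − 0.7)/100 kΩ = 0.133 mA.
In the active region I_C = β·I_B = 150 × 0.133 = 20 mA.
Collector loop: V_CE = V_CC − I_C·R_C = 14 − 20×0.47 = 4.62 V.
Since V_CE = 4.62 V > V_CE(sat) ≈ 0.2 V, the transistor is in the active region as assumed.

I_C ≈ 20 mA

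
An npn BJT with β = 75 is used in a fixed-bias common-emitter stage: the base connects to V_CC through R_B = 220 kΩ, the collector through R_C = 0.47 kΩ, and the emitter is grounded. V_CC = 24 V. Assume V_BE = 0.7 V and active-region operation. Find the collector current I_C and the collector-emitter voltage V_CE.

I_C ≈ 7.9 mA, V_CE ≈ 20 V

Base loop: V_CC = I_B·R_B + V_BE, so I_B = (24 − 0.7)/220 kΩ = 0.106 mA.
In the active region I_C = β·I_B = 75 × 0.106 = 7.94 mA.
Collector loop: V_CE = V_CC − I_C·R_C = 24 − 7.94×0.47 = 20.3 V.
Since V_CE = 20.3 V > V_CE(sat) ≈ 0.2 V, the transistor is in the active region as assumed.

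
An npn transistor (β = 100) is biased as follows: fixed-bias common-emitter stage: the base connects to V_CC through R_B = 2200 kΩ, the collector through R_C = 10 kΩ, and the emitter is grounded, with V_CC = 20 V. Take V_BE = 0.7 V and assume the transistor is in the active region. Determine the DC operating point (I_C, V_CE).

Base loop: V_CC = I_B·R_B + V_BE, so I_B = (20 − 0.7)/2200 kΩ = 0.00877 mA.
In the active region I_C = β·I_B = 100 × 0.00877 = 0.877 mA.
Collector loop: V_CE = V_CC − I_C·R_C = 20 − 0.877×10 = 11.2 V.
Since V_CE = 11.2 V > V_CE(sat) ≈ 0.2 V, the transistor is in the active region as assumed.

I_C ≈ 0.88 mA, V_CE ≈ 11 V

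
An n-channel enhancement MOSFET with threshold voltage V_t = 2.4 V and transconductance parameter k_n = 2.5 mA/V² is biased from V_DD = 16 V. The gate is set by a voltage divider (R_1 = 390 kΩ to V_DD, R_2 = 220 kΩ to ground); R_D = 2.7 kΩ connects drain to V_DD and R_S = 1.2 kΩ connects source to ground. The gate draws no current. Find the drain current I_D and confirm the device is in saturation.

I_D ≈ 1.8 mA

V_G = V_DD·R_2/(R_1+R_2) = 16×220/610 = 5.77 V.
Assume saturation: I_D = (k_n/2)(V_GS − V_t)² with V_GS = V_G − I_D·R_S = 5.77 − 1.2·I_D.
Substituting gives 1.8·I_D² − 11.1·I_D + 14.2 = 0, with roots I_D = 1.81 or 4.37 mA.
The root I_D = 4.37 mA gives V_GS = 0.531 V ≤ V_t, so take I_D = 1.81 mA.
Then V_GS = 3.6 V and V_DS = V_DD − I_D(R_D+R_S) = 16 − 1.81×3.9 = 8.95 V.
Saturation requires V_DS ≥ V_GS − V_t = 1.2 V; 8.95 ≥ 1.2 ✓.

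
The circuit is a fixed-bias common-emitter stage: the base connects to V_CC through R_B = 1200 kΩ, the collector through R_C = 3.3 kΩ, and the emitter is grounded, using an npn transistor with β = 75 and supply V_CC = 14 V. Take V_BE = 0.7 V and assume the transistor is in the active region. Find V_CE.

Base loop: V_CC = I_B·R_B + V_BE, so I_B = (14 − 0.7)/1200 kΩ = 0.0111 mA.
In the active region I_C = β·I_B = 75 × 0.0111 = 0.831 mA.
Collector loop: V_CE = V_CC − I_C·R_C = 14 − 0.831×3.3 = 11.3 V.
Since V_CE = 11.3 V > V_CE(sat) ≈ 0.2 V, the transistor is in the active region as assumed.

V_CE ≈ 11 V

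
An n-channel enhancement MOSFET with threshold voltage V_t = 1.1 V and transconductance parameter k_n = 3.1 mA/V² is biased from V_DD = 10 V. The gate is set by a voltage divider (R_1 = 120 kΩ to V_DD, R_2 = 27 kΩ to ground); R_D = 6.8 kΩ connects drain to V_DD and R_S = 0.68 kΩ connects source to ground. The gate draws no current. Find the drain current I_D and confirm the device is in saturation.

V_G = V_DD·R_2/(R_1+R_2) = 10×27/147 = 1.84 V.
Assume saturation: I_D = (k_n/2)(V_GS − V_t)² with V_GS = V_G − I_D·R_S = 1.84 − 0.68·I_D.
Substituting gives 0.717·I_D² − 2.55·I_D + 0.841 = 0, with roots I_D = 0.367 or 3.19 mA.
The root I_D = 3.19 mA gives V_GS = -0.336 V ≤ V_t, so take I_D = 0.367 mA.
Then V_GS = 1.59 V and V_DS = V_DD − I_D(R_D+R_S) = 10 − 0.367×7.48 = 7.25 V.
Saturation requires V_DS ≥ V_GS − V_t = 0.487 V; 7.25 ≥ 0.487 ✓.

I_D ≈ 0.37 mA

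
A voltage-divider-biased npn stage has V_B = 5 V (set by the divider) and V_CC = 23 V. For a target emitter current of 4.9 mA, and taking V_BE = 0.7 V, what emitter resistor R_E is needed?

R_E ≈ 0.88 kΩ

V_E = V_B − V_BE = 5 − 0.7 = 4.3 V.
R_E = V_E / I_E = 4.3 / 4.9 = 0.878 kΩ.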